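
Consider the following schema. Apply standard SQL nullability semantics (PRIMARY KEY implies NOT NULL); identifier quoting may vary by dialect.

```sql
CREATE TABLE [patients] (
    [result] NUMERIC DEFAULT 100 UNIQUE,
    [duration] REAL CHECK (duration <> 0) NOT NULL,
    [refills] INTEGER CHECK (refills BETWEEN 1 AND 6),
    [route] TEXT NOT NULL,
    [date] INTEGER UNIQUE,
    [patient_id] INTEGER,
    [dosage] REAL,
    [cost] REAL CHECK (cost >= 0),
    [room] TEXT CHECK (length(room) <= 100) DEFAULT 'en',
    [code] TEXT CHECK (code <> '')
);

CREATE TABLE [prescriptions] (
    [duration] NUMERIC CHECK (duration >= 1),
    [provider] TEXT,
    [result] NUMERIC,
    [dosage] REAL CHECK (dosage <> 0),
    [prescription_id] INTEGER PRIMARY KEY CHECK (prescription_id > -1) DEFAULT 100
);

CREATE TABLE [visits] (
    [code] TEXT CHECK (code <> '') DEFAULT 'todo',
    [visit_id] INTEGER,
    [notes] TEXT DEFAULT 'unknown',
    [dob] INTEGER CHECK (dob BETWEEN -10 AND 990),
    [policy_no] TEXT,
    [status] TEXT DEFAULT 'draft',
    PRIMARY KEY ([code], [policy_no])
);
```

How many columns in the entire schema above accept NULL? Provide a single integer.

patients: 8 nullable (result, refills, date, patient_id, dosage, cost, room, code — PK none and explicit NOT NULL columns excluded).
prescriptions: 4 nullable (duration, provider, result, dosage — PK (prescription_id) and explicit NOT NULL columns excluded).
visits: 4 nullable (visit_id, notes, dob, status — PK (code, policy_no) and explicit NOT NULL columns excluded).
Total: 8 + 4 + 4 = 16.

16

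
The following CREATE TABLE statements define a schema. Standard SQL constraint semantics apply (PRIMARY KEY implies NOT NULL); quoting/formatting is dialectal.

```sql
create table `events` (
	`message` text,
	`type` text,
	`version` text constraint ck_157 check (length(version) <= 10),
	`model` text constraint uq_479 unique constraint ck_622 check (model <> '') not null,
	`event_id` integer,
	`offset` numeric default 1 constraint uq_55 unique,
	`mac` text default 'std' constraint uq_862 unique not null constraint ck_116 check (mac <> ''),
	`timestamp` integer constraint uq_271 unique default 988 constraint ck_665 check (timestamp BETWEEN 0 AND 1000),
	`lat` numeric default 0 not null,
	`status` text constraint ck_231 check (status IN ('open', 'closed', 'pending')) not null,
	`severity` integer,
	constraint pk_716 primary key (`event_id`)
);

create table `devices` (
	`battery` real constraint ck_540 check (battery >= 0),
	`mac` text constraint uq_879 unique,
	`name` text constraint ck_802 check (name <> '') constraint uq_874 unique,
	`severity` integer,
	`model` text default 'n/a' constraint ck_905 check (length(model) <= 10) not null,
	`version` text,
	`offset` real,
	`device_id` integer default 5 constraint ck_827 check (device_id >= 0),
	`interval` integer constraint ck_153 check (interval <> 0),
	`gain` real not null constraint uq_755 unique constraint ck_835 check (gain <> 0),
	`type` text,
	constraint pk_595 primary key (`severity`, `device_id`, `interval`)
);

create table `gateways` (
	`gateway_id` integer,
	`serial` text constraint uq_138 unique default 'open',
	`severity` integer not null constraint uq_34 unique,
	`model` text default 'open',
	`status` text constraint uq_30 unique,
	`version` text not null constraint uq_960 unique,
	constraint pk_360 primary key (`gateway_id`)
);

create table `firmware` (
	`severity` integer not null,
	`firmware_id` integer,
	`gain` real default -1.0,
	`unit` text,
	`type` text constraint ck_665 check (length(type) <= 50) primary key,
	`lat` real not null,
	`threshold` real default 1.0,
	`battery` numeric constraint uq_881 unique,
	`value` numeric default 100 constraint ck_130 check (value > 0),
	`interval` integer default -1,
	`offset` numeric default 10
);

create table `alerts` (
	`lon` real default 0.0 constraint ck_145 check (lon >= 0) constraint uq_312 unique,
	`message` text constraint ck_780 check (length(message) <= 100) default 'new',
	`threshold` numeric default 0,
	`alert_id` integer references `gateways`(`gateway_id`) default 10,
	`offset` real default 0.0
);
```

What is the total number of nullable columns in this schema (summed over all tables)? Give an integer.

events: 6 nullable (message, type, version, offset, timestamp, severity — PK (event_id) and explicit NOT NULL columns excluded).
devices: 6 nullable (battery, mac, name, version, offset, type — PK (severity, device_id, interval) and explicit NOT NULL columns excluded).
gateways: 3 nullable (serial, model, status — PK (gateway_id) and explicit NOT NULL columns excluded).
firmware: 8 nullable (firmware_id, gain, unit, threshold, battery, value, interval, offset — PK (type) and explicit NOT NULL columns excluded).
alerts: 5 nullable (lon, message, threshold, alert_id, offset — PK none and explicit NOT NULL columns excluded).
Total: 6 + 6 + 3 + 8 + 5 = 28.

28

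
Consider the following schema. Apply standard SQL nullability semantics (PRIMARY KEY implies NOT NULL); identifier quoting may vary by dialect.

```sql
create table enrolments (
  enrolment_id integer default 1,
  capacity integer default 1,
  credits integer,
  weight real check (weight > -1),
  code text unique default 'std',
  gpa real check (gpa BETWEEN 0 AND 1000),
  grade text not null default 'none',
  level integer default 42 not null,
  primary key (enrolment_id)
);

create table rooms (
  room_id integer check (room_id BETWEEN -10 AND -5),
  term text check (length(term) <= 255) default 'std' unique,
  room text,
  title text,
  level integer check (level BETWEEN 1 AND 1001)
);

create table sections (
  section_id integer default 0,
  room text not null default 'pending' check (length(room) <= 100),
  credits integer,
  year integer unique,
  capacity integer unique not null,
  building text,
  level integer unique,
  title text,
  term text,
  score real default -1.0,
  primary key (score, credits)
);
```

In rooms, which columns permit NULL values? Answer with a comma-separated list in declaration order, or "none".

room_id, term, room, title, level

- room_id: CHECK does not forbid NULL (a CHECK constraint passes when its expression is NULL) → nullable.
- term: CHECK does not forbid NULL (a CHECK constraint passes when its expression is NULL) → nullable.
- room: no NOT NULL constraint applies → nullable.
- title: no NOT NULL constraint applies → nullable.
- level: CHECK does not forbid NULL (a CHECK constraint passes when its expression is NULL) → nullable.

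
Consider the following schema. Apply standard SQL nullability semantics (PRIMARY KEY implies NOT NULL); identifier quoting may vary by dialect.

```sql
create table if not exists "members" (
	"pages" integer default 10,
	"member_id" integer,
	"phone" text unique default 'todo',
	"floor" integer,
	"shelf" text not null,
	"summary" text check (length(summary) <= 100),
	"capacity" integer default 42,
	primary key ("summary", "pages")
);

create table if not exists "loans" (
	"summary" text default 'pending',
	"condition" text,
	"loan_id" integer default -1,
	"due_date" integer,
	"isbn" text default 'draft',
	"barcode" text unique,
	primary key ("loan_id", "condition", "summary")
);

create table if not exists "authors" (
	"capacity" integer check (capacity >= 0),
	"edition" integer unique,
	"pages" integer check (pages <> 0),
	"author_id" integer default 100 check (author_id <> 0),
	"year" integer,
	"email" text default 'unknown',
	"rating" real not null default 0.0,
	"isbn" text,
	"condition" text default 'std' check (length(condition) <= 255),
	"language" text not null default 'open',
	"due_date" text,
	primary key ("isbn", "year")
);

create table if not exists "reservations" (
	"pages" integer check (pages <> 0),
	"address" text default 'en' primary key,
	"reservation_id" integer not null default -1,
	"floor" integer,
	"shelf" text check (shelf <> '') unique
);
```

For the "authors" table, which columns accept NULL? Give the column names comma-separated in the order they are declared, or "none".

- capacity: CHECK does not forbid NULL (a CHECK constraint passes when its expression is NULL) → nullable.
- edition: UNIQUE does not imply NOT NULL → nullable.
- pages: CHECK does not forbid NULL (a CHECK constraint passes when its expression is NULL) → nullable.
- author_id: CHECK does not forbid NULL (a CHECK constraint passes when its expression is NULL) → nullable.
- year: part of the PRIMARY KEY, which implies NOT NULL → not nullable.
- email: DEFAULT only fills an omitted column; an explicit NULL is still allowed → nullable.
- rating: declared NOT NULL → not nullable.
- isbn: part of the PRIMARY KEY, which implies NOT NULL → not nullable.
- condition: CHECK does not forbid NULL (a CHECK constraint passes when its expression is NULL) → nullable.
- language: declared NOT NULL → not nullable.
- due_date: no NOT NULL constraint applies → nullable.

capacity, edition, pages, author_id, email, condition, due_date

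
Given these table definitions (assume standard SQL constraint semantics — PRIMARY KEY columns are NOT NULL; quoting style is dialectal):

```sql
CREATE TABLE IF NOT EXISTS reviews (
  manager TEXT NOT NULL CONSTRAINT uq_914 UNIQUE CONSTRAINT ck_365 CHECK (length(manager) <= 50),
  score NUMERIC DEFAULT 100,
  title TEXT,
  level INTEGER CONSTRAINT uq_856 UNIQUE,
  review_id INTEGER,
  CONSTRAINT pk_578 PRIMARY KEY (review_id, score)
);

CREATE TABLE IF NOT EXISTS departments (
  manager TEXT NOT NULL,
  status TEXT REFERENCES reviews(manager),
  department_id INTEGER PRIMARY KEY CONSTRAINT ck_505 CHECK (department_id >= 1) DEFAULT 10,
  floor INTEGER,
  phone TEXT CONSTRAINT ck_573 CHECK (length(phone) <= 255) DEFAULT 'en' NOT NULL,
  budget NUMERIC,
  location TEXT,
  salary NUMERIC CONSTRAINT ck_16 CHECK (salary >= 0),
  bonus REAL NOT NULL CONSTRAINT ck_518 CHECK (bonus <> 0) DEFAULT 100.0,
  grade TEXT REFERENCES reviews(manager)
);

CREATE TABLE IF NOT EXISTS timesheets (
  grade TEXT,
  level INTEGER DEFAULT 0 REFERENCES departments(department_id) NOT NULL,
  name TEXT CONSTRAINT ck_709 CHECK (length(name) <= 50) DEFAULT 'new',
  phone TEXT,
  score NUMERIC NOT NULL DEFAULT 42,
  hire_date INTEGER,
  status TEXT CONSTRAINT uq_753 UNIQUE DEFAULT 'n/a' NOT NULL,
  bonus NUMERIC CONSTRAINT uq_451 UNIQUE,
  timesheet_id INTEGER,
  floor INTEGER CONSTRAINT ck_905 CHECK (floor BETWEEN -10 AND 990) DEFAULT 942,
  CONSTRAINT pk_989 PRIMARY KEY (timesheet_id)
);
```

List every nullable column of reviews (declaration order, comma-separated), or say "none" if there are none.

title, level

- manager: declared NOT NULL → not nullable.
- score: part of the PRIMARY KEY, which implies NOT NULL → not nullable.
- title: no NOT NULL constraint applies → nullable.
- level: UNIQUE does not imply NOT NULL → nullable.
- review_id: part of the PRIMARY KEY, which implies NOT NULL → not nullable.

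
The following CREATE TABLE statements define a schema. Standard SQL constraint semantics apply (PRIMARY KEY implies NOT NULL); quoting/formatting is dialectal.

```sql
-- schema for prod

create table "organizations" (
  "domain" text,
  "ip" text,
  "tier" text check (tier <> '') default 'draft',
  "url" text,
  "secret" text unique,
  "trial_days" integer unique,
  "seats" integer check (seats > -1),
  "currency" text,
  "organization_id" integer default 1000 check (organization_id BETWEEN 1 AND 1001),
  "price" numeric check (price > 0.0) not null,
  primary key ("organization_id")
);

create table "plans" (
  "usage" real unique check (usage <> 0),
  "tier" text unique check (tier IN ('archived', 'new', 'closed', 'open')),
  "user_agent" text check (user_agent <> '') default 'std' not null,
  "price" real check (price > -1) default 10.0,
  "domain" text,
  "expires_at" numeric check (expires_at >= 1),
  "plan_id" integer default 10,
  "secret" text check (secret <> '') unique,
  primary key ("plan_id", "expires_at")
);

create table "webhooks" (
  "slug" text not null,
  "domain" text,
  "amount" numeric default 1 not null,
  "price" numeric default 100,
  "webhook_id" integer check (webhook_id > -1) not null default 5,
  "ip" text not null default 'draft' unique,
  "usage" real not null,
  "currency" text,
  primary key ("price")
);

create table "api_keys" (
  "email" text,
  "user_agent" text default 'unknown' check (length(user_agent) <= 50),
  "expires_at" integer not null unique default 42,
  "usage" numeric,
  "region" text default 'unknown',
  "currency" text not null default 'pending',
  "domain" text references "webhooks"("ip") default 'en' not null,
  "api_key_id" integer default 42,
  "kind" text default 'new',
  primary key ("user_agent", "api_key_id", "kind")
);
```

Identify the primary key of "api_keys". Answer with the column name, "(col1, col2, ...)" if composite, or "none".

(user_agent, api_key_id, kind)

A table-level PRIMARY KEY clause names 3 columns: user_agent, api_key_id, kind.
This is a composite key — the combination is unique, not each column individually.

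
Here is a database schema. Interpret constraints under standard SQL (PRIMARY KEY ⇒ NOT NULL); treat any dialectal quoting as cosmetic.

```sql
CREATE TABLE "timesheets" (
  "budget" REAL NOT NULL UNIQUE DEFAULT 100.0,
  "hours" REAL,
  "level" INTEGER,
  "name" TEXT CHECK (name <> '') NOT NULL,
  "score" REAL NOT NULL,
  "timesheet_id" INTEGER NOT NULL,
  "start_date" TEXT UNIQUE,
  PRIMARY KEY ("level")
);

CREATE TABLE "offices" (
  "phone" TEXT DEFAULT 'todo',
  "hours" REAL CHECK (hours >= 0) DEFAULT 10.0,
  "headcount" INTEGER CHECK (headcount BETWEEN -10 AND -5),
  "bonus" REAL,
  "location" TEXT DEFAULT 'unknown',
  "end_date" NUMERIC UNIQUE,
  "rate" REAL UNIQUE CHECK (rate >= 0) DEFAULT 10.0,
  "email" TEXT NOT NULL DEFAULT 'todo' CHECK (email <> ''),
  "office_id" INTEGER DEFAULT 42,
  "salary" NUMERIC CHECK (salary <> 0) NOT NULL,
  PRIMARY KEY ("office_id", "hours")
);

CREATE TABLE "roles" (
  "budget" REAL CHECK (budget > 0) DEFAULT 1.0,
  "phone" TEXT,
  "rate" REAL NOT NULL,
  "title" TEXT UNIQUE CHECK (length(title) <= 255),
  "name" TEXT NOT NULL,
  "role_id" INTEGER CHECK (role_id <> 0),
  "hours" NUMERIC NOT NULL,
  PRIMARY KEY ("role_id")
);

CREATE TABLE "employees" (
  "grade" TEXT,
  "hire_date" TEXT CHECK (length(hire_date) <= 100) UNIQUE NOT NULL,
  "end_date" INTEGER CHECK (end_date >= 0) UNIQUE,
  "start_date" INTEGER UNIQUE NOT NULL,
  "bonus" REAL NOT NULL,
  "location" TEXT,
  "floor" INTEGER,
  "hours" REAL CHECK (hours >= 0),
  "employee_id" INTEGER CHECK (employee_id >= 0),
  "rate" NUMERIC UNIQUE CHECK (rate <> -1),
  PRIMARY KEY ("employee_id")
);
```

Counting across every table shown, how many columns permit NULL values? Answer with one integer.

17

timesheets: 2 nullable (hours, start_date — PK (level) and explicit NOT NULL columns excluded).
offices: 6 nullable (phone, headcount, bonus, location, end_date, rate — PK (office_id, hours) and explicit NOT NULL columns excluded).
roles: 3 nullable (budget, phone, title — PK (role_id) and explicit NOT NULL columns excluded).
employees: 6 nullable (grade, end_date, location, floor, hours, rate — PK (employee_id) and explicit NOT NULL columns excluded).
Total: 2 + 6 + 3 + 6 = 17.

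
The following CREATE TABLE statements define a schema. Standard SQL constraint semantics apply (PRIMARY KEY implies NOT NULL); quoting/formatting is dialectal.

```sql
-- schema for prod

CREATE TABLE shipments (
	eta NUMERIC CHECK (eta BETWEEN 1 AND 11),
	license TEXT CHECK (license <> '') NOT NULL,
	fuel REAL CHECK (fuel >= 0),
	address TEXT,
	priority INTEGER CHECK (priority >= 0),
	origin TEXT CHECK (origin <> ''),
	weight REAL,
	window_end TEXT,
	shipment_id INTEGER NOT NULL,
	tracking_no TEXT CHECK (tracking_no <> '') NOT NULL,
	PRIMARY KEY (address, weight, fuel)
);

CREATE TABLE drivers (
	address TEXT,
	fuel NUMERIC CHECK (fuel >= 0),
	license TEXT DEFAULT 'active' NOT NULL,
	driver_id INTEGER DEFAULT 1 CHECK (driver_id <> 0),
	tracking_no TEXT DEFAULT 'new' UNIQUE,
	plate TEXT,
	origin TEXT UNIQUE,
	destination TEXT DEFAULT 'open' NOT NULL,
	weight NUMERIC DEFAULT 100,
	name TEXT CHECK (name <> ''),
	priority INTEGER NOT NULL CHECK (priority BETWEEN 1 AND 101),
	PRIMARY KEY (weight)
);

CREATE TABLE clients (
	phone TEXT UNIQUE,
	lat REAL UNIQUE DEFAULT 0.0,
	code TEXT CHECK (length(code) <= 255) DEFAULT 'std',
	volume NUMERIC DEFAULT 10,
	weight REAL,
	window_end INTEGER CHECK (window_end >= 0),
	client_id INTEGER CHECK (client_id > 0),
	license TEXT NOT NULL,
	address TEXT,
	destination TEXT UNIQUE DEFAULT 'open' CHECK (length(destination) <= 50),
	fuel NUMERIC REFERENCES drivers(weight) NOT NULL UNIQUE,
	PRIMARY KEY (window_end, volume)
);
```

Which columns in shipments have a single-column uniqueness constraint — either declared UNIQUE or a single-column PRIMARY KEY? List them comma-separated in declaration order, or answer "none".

- eta: no UNIQUE or single-column PK constraint.
- license: no UNIQUE or single-column PK constraint.
- fuel: part of a composite PRIMARY KEY — only the tuple is unique, not this column on its own.
- address: part of a composite PRIMARY KEY — only the tuple is unique, not this column on its own.
- priority: no UNIQUE or single-column PK constraint.
- origin: no UNIQUE or single-column PK constraint.
- weight: part of a composite PRIMARY KEY — only the tuple is unique, not this column on its own.
- window_end: no UNIQUE or single-column PK constraint.
- shipment_id: no UNIQUE or single-column PK constraint.
- tracking_no: no UNIQUE or single-column PK constraint.

none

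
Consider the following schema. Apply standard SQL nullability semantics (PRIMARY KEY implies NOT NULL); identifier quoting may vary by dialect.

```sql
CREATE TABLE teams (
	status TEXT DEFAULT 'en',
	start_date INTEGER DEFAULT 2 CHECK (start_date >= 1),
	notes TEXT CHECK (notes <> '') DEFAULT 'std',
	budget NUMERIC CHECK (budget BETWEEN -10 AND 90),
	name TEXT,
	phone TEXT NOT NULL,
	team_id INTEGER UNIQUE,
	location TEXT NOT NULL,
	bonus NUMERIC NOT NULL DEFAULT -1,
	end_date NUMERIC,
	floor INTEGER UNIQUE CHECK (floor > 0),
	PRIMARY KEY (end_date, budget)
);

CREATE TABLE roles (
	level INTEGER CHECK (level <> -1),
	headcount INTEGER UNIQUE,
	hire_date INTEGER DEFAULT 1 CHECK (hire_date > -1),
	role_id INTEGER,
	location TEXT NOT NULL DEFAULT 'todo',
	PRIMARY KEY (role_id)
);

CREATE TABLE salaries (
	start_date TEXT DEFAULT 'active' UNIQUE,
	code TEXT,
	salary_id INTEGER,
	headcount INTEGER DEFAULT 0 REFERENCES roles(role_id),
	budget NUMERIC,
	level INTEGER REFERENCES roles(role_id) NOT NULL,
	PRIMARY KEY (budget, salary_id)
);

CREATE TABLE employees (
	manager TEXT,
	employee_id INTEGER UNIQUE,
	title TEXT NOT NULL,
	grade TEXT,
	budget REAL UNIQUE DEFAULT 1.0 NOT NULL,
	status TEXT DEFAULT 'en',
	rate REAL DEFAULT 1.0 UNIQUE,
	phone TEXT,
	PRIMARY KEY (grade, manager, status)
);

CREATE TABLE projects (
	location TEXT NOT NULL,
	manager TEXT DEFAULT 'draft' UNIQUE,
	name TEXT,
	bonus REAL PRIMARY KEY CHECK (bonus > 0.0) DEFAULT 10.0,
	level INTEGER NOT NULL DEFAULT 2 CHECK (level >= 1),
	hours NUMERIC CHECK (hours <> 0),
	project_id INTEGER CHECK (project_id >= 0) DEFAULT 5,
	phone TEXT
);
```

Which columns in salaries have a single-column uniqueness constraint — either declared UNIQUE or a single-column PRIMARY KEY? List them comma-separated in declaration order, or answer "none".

start_date

- start_date: declared UNIQUE → unique.
- code: no UNIQUE or single-column PK constraint.
- salary_id: part of a composite PRIMARY KEY — only the tuple is unique, not this column on its own.
- headcount: no UNIQUE or single-column PK constraint.
- budget: part of a composite PRIMARY KEY — only the tuple is unique, not this column on its own.
- level: no UNIQUE or single-column PK constraint.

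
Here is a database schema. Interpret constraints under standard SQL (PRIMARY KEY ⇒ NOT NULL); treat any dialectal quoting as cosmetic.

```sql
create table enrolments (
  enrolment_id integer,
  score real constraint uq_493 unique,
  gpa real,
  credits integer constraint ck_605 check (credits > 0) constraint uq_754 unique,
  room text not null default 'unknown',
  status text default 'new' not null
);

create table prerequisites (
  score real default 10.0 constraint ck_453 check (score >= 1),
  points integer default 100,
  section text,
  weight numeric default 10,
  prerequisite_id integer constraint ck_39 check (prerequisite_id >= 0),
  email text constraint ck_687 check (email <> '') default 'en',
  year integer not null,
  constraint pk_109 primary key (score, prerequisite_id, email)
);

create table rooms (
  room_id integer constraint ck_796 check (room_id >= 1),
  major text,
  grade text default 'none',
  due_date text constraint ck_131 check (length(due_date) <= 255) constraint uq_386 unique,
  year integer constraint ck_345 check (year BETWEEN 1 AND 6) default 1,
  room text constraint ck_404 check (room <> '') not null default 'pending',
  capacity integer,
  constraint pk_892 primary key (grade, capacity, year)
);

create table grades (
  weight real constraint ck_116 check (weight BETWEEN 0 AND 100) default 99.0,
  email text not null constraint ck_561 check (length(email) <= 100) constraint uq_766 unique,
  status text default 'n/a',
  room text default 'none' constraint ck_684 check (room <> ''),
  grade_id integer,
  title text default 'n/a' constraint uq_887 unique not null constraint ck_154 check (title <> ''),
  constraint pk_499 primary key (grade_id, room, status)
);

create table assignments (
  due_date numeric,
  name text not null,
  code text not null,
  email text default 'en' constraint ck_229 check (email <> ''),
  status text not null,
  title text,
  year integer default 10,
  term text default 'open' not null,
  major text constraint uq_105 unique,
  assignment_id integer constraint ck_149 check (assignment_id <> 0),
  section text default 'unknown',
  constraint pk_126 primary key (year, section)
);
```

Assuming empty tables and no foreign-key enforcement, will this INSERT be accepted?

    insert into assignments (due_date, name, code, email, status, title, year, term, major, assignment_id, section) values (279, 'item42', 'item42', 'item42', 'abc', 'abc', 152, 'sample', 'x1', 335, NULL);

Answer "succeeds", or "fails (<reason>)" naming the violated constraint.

fails (NOT NULL on section)

section is explicitly set to NULL, but section is part of the PRIMARY KEY (implied NOT NULL).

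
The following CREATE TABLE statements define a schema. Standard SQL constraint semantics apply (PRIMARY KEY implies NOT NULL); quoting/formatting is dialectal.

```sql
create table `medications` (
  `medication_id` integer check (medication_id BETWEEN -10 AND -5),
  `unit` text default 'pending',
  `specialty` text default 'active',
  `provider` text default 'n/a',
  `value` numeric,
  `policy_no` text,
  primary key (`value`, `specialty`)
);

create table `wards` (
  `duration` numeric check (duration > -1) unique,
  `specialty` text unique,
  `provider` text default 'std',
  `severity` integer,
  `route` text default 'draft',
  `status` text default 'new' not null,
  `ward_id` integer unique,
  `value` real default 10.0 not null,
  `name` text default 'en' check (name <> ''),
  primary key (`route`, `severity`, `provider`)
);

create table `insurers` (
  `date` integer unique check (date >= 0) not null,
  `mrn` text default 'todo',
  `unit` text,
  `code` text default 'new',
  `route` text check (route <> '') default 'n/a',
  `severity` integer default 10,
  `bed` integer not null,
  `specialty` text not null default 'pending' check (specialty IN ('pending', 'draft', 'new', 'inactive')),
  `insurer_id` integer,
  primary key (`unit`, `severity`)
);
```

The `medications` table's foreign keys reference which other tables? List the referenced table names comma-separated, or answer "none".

No column in medications has a REFERENCES clause.

none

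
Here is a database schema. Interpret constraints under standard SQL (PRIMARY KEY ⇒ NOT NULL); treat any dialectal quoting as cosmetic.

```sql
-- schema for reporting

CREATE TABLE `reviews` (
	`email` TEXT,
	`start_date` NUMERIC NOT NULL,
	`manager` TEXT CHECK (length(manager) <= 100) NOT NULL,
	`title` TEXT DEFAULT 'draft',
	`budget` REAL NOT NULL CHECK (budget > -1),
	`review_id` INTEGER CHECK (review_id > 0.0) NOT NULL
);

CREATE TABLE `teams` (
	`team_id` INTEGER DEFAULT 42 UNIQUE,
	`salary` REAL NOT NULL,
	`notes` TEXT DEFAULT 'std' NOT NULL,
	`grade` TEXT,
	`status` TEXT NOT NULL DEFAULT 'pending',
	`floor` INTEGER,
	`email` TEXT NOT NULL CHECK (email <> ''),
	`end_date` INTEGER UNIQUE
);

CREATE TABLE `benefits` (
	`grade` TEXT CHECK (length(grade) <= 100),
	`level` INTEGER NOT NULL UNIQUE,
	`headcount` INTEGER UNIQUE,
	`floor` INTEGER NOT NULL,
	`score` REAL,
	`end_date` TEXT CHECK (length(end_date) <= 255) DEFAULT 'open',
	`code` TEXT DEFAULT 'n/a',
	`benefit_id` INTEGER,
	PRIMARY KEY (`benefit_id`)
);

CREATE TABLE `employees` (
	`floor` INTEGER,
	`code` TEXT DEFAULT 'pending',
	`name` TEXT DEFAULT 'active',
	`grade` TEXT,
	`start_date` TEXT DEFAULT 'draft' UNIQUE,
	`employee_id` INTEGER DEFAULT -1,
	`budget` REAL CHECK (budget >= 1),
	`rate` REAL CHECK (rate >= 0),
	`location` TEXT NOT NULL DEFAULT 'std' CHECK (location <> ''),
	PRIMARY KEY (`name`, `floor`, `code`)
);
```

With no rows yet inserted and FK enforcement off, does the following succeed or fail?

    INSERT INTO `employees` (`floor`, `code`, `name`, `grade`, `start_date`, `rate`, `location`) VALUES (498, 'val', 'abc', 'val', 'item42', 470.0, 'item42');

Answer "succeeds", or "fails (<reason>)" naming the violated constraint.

NOT NULL columns: code is supplied; floor is supplied; location is supplied; name is supplied.
CHECK constraints: 470.0 satisfies (rate >= 0); 'item42' satisfies (location <> '').
No constraint is violated.

succeeds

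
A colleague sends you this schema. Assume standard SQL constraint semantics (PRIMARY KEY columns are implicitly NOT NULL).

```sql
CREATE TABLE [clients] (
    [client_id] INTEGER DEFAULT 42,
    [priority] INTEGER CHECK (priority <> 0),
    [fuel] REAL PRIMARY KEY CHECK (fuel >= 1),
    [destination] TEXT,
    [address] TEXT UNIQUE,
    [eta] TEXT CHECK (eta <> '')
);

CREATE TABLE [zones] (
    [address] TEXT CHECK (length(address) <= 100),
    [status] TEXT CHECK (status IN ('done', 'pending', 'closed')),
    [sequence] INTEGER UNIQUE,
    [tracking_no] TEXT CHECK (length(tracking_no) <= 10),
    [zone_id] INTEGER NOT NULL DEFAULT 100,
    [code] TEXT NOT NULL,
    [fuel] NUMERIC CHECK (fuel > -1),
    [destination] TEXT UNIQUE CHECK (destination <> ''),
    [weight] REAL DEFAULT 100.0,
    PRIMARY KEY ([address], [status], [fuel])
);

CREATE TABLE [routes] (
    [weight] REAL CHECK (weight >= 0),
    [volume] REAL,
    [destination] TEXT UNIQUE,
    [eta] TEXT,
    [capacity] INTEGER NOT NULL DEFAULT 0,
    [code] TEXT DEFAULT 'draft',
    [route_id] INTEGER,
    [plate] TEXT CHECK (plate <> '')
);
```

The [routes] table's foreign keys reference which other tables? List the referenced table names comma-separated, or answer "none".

none

No column in routes has a REFERENCES clause.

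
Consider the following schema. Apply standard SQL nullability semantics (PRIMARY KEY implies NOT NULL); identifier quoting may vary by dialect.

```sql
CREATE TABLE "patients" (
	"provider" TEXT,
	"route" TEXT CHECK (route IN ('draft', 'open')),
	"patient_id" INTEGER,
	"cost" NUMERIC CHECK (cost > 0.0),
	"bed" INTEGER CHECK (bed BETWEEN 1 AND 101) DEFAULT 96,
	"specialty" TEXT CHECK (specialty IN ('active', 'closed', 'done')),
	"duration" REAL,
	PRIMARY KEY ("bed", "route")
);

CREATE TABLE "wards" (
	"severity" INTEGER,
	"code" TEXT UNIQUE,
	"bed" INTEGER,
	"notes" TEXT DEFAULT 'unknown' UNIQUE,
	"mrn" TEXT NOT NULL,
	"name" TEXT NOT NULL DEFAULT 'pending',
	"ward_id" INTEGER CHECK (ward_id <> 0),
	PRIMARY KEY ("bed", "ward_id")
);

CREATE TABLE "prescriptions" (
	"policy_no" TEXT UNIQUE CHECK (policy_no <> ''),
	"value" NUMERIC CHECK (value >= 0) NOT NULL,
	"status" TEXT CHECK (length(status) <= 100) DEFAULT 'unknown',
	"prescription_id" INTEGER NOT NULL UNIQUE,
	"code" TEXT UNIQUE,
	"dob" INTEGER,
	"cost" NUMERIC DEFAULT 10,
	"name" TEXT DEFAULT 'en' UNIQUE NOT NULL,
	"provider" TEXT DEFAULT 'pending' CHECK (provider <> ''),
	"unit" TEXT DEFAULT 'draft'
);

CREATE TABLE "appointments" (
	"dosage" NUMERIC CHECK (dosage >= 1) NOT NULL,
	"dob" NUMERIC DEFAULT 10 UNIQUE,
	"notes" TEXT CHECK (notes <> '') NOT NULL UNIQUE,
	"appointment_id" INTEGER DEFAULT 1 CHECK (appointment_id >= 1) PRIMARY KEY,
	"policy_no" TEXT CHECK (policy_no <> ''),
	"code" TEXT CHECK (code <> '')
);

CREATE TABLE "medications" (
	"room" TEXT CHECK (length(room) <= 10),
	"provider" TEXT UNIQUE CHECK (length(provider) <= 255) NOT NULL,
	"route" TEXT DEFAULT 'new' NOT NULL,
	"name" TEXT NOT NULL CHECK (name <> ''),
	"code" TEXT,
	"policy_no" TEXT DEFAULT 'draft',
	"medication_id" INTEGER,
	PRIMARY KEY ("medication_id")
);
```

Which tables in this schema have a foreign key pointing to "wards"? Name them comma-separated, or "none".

No REFERENCES clause anywhere in the schema names wards.

none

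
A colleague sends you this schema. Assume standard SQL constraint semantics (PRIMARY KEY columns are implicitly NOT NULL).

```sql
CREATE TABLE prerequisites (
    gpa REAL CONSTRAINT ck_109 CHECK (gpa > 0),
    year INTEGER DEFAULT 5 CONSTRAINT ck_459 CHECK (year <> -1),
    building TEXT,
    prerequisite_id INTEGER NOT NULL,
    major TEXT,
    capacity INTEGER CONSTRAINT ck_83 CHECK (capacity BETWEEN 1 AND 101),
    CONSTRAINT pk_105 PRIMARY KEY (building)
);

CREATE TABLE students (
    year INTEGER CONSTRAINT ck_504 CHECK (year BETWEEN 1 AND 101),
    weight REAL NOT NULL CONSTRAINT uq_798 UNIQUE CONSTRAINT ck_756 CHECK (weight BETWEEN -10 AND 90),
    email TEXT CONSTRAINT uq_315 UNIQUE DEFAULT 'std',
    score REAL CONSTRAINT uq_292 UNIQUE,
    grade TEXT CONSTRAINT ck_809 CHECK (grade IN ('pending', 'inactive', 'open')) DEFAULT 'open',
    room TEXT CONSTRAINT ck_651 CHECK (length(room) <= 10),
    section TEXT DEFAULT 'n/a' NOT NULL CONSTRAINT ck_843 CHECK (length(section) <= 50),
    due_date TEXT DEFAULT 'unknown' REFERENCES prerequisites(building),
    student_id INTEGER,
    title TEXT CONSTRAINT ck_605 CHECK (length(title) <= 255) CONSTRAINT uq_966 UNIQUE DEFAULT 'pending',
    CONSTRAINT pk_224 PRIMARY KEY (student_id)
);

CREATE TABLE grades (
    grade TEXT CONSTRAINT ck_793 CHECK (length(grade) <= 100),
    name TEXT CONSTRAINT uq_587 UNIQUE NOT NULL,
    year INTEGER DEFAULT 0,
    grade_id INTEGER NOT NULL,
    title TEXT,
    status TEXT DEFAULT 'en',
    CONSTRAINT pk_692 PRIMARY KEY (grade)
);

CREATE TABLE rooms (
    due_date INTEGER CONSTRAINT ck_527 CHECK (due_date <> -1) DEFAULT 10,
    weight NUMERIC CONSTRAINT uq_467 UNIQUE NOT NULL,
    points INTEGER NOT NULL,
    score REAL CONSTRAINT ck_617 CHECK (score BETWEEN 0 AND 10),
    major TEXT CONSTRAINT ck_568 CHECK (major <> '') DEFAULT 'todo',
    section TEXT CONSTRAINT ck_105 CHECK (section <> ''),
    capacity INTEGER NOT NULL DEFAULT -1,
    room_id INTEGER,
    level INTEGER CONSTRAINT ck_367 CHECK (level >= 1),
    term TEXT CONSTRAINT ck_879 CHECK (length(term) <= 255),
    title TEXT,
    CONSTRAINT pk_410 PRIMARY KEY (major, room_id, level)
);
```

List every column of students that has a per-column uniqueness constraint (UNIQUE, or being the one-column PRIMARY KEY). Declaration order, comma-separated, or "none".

- year: no UNIQUE or single-column PK constraint.
- weight: declared UNIQUE → unique.
- email: declared UNIQUE → unique.
- score: declared UNIQUE → unique.
- grade: no UNIQUE or single-column PK constraint.
- room: no UNIQUE or single-column PK constraint.
- section: no UNIQUE or single-column PK constraint.
- due_date: no UNIQUE or single-column PK constraint.
- student_id: single-column PRIMARY KEY → unique.
- title: declared UNIQUE → unique.

weight, email, score, student_id, title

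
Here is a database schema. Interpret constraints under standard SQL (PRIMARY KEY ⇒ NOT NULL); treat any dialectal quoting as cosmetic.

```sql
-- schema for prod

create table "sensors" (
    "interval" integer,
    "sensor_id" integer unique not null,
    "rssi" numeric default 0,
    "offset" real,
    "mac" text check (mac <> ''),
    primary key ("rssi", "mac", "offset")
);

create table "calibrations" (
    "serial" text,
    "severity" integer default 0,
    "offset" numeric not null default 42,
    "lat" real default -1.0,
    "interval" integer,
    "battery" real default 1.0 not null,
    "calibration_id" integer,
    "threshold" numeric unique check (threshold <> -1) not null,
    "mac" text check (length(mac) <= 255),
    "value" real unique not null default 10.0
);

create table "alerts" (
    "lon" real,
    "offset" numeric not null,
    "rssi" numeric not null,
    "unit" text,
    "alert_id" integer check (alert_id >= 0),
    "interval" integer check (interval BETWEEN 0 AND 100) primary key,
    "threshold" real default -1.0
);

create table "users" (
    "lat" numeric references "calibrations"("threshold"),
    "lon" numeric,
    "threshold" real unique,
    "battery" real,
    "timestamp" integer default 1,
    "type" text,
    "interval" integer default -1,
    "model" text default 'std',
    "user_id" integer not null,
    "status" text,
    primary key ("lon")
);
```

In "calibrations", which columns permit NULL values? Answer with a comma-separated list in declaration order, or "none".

- serial: no NOT NULL constraint applies → nullable.
- severity: DEFAULT only fills an omitted column; an explicit NULL is still allowed → nullable.
- offset: declared NOT NULL → not nullable.
- lat: DEFAULT only fills an omitted column; an explicit NULL is still allowed → nullable.
- interval: no NOT NULL constraint applies → nullable.
- battery: declared NOT NULL → not nullable.
- calibration_id: no NOT NULL constraint applies → nullable.
- threshold: declared NOT NULL → not nullable.
- mac: CHECK does not forbid NULL (a CHECK constraint passes when its expression is NULL) → nullable.
- value: declared NOT NULL → not nullable.

serial, severity, lat, interval, calibration_id, mac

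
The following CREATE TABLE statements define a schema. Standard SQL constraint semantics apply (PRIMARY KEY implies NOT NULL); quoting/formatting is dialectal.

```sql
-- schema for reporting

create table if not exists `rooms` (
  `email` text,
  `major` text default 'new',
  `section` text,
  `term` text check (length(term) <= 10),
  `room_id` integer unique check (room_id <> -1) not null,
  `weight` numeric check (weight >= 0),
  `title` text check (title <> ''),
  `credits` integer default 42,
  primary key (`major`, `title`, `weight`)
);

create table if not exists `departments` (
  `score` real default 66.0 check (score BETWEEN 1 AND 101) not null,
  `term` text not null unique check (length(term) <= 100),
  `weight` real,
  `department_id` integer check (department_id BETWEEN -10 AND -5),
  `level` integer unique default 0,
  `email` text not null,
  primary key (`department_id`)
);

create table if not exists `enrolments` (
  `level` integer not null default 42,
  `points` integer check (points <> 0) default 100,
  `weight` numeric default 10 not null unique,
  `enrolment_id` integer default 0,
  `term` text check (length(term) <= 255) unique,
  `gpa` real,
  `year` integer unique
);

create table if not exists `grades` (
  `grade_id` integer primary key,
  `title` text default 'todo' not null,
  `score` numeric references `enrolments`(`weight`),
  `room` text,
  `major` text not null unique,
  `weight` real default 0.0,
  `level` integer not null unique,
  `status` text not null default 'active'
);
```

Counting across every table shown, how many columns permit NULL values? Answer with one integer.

14

rooms: 4 nullable (email, section, term, credits — PK (major, title, weight) and explicit NOT NULL columns excluded).
departments: 2 nullable (weight, level — PK (department_id) and explicit NOT NULL columns excluded).
enrolments: 5 nullable (points, enrolment_id, term, gpa, year — PK none and explicit NOT NULL columns excluded).
grades: 3 nullable (score, room, weight — PK (grade_id) and explicit NOT NULL columns excluded).
Total: 4 + 2 + 5 + 3 = 14.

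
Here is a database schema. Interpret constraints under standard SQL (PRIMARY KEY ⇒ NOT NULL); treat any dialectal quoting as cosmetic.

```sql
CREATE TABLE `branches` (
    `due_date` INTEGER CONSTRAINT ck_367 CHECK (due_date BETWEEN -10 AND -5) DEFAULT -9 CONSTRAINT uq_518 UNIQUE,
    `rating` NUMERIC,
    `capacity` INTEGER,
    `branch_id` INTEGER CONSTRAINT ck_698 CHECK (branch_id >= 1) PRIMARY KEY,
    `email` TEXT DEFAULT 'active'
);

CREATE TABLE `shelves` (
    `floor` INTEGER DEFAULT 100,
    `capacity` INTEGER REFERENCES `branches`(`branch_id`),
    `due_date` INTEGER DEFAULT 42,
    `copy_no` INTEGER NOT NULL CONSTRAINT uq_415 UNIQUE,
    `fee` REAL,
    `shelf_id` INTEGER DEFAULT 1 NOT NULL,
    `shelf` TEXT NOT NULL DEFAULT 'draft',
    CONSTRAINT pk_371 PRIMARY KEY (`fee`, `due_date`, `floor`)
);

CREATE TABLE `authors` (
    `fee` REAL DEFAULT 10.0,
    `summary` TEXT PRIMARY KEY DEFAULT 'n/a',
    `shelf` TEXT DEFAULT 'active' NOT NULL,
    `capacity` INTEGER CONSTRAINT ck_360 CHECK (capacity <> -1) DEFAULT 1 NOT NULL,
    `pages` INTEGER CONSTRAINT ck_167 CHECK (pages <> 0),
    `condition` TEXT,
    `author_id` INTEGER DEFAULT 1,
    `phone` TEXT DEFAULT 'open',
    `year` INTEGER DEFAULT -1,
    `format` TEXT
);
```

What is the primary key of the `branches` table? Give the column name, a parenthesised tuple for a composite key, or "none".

branch_id is declared PRIMARY KEY inline on the column.

branch_id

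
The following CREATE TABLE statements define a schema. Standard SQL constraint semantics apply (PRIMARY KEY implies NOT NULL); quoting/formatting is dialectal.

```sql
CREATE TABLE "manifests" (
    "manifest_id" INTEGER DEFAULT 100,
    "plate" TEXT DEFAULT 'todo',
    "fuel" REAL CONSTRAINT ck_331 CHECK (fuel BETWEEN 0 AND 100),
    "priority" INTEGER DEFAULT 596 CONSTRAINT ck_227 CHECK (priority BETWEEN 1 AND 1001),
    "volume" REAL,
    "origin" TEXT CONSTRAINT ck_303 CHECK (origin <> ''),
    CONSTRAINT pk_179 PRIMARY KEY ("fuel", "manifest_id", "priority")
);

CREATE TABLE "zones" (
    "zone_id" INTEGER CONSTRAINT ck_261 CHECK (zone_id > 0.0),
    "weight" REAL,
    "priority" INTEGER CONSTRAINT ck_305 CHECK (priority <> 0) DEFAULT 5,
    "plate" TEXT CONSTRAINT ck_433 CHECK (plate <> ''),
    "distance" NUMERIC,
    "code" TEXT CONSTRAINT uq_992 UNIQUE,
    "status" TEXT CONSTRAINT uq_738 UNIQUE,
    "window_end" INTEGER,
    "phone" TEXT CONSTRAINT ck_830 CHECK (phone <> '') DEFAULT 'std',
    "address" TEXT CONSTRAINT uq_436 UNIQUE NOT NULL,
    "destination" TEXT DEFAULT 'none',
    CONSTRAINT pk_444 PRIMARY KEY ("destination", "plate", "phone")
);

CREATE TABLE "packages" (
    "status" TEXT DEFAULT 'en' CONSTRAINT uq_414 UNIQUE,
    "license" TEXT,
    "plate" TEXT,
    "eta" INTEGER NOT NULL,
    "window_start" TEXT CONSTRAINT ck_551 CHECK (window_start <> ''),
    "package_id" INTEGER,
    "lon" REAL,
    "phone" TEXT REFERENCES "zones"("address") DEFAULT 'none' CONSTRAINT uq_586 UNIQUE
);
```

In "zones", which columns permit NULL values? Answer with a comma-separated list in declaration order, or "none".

zone_id, weight, priority, distance, code, status, window_end

- zone_id: CHECK does not forbid NULL (a CHECK constraint passes when its expression is NULL) → nullable.
- weight: no NOT NULL constraint applies → nullable.
- priority: CHECK does not forbid NULL (a CHECK constraint passes when its expression is NULL) → nullable.
- plate: part of the PRIMARY KEY, which implies NOT NULL → not nullable.
- distance: no NOT NULL constraint applies → nullable.
- code: UNIQUE does not imply NOT NULL → nullable.
- status: UNIQUE does not imply NOT NULL → nullable.
- window_end: no NOT NULL constraint applies → nullable.
- phone: part of the PRIMARY KEY, which implies NOT NULL → not nullable.
- address: declared NOT NULL → not nullable.
- destination: part of the PRIMARY KEY, which implies NOT NULL → not nullable.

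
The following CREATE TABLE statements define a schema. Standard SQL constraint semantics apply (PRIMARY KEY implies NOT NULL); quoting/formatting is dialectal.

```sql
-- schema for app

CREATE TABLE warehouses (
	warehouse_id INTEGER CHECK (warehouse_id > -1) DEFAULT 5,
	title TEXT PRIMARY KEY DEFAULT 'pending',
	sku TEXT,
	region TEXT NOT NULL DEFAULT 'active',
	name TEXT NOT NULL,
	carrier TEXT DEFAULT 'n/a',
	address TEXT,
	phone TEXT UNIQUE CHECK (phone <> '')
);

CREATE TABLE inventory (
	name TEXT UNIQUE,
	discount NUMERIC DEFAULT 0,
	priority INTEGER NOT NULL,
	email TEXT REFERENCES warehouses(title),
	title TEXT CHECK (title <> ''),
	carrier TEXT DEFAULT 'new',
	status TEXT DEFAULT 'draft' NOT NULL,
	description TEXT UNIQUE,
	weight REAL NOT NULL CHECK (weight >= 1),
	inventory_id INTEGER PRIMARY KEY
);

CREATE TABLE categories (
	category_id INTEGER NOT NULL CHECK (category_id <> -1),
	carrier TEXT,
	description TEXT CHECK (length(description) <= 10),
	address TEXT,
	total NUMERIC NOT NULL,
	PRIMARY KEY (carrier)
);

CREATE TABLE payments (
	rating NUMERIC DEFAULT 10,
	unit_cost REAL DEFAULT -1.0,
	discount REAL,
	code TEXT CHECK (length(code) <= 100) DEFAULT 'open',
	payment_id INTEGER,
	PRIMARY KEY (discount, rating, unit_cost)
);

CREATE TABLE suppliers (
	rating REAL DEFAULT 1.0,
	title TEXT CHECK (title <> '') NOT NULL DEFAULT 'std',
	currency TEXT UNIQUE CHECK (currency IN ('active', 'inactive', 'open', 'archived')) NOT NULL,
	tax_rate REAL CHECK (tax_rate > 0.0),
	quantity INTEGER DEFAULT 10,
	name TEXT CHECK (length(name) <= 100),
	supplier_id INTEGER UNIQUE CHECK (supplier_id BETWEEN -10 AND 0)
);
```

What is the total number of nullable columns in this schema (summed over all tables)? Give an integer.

20

warehouses: 5 nullable (warehouse_id, sku, carrier, address, phone — PK (title) and explicit NOT NULL columns excluded).
inventory: 6 nullable (name, discount, email, title, carrier, description — PK (inventory_id) and explicit NOT NULL columns excluded).
categories: 2 nullable (description, address — PK (carrier) and explicit NOT NULL columns excluded).
payments: 2 nullable (code, payment_id — PK (discount, rating, unit_cost) and explicit NOT NULL columns excluded).
suppliers: 5 nullable (rating, tax_rate, quantity, name, supplier_id — PK none and explicit NOT NULL columns excluded).
Total: 5 + 6 + 2 + 2 + 5 = 20.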